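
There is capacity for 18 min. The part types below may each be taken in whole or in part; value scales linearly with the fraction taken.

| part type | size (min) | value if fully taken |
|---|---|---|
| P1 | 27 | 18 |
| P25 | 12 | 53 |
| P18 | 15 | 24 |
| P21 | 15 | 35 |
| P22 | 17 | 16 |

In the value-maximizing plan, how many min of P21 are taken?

6

Sort by value density: P25 53/12≈4.42, P21 35/15≈2.33, P18 24/15≈1.6, P22 16/17≈0.941, P1 18/27≈0.667.
Take all of P25 (12 min, value 53) — 6 min left.
6 min left: a 6/15 share of P21 gives 35×6/15 = 14.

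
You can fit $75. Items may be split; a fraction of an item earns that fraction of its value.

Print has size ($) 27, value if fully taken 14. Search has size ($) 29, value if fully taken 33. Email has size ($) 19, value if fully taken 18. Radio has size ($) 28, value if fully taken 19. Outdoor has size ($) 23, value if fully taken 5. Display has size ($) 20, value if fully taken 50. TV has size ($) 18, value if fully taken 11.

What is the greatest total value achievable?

105.75

Best value per unit of size first: Display 50/20≈2.5, Search 33/29≈1.14, Email 18/19≈0.947, Radio 19/28≈0.679, TV 11/18≈0.611, Print 14/27≈0.519, Outdoor 5/23≈0.217.
Display: take in full, 20 $ for value 50 — 55 left.
Take all of Search (29 $, value 33) — 26 $ left.
Email: take in full, 19 $ for value 18 — 7 left.
Fill the last 7 $ with part of Radio: 7/28 of it earns 4.75.
Total value = 105.75.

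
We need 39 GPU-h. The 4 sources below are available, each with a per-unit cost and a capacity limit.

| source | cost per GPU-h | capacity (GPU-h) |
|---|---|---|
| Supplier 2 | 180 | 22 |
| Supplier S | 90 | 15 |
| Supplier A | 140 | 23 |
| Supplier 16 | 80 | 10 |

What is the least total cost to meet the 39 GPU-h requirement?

Use sources in increasing cost order.
Take 10 from Supplier 16 at 80 → need 29 more.
Take 15 from Supplier S at 90 → need 14 more.
Supplier A (140): take the remaining 14 → done.
Supplier 2: unused.
Cost = 10×80 + 15×90 + 14×140 = 4110.

4110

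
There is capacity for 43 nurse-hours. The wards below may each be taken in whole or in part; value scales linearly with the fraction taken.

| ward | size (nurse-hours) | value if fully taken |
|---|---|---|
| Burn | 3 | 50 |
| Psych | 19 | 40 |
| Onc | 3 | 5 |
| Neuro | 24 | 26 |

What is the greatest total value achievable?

Sort by value density: Burn 50/3≈16.7, Psych 40/19≈2.11, Onc 5/3≈1.67, Neuro 26/24≈1.08.
Burn: take in full, 3 nurse-hours for value 50 → 40 left.
Psych: take in full, 19 nurse-hours for value 40 → 21 left.
Onc: take in full, 3 nurse-hours for value 5 → 18 left.
Fill the last 18 nurse-hours with part of Neuro: 18/24 of it earns 19.5.
Total value = 114.5.

114.5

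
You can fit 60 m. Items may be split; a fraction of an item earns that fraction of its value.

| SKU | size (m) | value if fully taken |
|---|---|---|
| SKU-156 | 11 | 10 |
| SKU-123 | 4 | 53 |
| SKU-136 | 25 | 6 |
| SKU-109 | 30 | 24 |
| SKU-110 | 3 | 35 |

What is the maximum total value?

124.88

Sort by value density: SKU-123 53/4≈13.2, SKU-110 35/3≈11.7, SKU-156 10/11≈0.909, SKU-109 24/30≈0.8, SKU-136 6/25≈0.24.
All 4 m of SKU-123 fit (value 53) ; 56 remain.
SKU-110: take in full, 3 m for value 35 ; 53 left.
SKU-156: take in full, 11 m for value 10 ; 42 left.
All 30 m of SKU-109 fit (value 24) ; 12 remain.
Fill the last 12 m with part of SKU-136: 12/25 of it earns 2.88.
Total value = 124.88.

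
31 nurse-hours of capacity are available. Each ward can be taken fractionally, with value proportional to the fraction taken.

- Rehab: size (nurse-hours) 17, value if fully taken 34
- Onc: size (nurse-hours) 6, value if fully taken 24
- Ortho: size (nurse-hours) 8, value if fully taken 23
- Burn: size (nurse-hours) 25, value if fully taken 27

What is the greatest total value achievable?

Sort by value density: Onc 24/6≈4, Ortho 23/8≈2.88, Rehab 34/17≈2, Burn 27/25≈1.08.
Take all of Onc (6 nurse-hours, value 24) → 25 nurse-hours left.
Take all of Ortho (8 nurse-hours, value 23) → 17 nurse-hours left.
Take all of Rehab (17 nurse-hours, value 34) → 0 nurse-hours left.
Total value = 81.

81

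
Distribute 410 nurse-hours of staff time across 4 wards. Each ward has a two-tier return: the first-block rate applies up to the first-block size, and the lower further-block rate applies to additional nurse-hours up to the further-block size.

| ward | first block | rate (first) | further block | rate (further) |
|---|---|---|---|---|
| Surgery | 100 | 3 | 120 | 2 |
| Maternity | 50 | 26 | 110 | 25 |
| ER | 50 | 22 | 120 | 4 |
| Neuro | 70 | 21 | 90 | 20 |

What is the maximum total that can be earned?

8580

Order all 8 blocks by rate: Maternity/T1 26 > Maternity/T2 25 > ER/T1 22 > Neuro/T1 21 > Neuro/T2 20 > ER/T2 4 > Surgery/T1 3 > Surgery/T2 2.
Fill Maternity T1 block (50 at 26) ; 360 left.
Fill Maternity T2 block (110 at 25) ; 250 left.
ER T1 at 22: fill all 50 ; 200 left.
Neuro T1 at 21: fill all 70 ; 130 left.
Fill Neuro T2 block (90 at 20) ; 40 left.
ER T2 at 4: only 40 left, fill 40.
Total = 26×50 + 25×110 + 22×50 + 21×70 + 20×90 + 4×40 = 8580.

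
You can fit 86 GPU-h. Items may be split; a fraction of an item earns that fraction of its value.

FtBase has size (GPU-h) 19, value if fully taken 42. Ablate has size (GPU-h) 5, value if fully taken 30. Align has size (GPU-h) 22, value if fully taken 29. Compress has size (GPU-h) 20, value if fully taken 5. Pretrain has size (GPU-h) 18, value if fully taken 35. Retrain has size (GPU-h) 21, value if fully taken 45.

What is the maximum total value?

181.25

Rank by value-to-size ratio: Ablate 30/5≈6, FtBase 42/19≈2.21, Retrain 45/21≈2.14, Pretrain 35/18≈1.94, Align 29/22≈1.32, Compress 5/20≈0.25.
All 5 GPU-h of Ablate fit (value 30) — 81 remain.
FtBase: take in full, 19 GPU-h for value 42 — 62 left.
All 21 GPU-h of Retrain fit (value 45) — 41 remain.
Pretrain: take in full, 18 GPU-h for value 35 — 23 left.
Align: take in full, 22 GPU-h for value 29 — 1 left.
Fill the last 1 GPU-h with part of Compress: 1/20 of it earns 0.25.
Total value = 181.25.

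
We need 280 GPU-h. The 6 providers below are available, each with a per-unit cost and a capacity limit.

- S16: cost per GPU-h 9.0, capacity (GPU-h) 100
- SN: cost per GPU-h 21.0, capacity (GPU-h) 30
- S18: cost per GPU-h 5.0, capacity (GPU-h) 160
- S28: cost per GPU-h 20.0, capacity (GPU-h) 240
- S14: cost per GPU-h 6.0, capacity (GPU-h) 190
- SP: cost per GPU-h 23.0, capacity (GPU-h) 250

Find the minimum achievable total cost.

Use providers in increasing cost order.
Take 160 from S18 at 5.0 → need 120 more.
Take 120 from S14 at 6.0 to finish.
S16, S28, SN, SP: unused.
Cost = 160×5.0 + 120×6.0 = 1520.

1520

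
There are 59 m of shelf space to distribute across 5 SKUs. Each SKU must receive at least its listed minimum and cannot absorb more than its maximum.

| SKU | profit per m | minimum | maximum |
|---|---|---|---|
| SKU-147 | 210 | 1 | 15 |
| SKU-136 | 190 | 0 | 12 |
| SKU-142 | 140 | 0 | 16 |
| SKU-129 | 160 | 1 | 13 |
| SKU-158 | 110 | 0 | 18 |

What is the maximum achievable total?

10080

Meeting every minimum uses 1+0+0+1+0 = 2 m, leaving 57.
Rank by profit per m: SKU-147 210 > SKU-136 190 > SKU-129 160 > SKU-142 140 > SKU-158 110.
Give SKU-147 14 more to hit its cap of 15 ; 43 left.
SKU-136 takes 12 more to reach its cap of 12 ; 31 left.
SKU-129 takes 12 more to reach its cap of 13 ; 19 left.
SKU-142 takes 16 more to reach its cap of 16 ; 3 left.
SKU-158 has room for 18 more but only 3 remain, so it gets 3.
Total = 210×15 + 190×12 + 140×16 + 160×13 + 110×3 = 10080.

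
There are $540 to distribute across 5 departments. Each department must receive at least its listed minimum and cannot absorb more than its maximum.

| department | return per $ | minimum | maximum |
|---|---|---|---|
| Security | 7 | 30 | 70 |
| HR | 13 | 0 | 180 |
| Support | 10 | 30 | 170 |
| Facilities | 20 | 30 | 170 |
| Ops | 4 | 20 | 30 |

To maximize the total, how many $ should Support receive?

Meeting every minimum uses 30+0+30+30+20 = 110 $, leaving 430.
Highest return per $ first: Facilities 20 > HR 13 > Support 10 > Security 7 > Ops 4.
Facilities: +140 to 170 (cap) — 290 left.
HR takes 180 more to reach its cap of 180 — 110 left.
Support has room for 140 more but only 110 remain, so it gets 140.

140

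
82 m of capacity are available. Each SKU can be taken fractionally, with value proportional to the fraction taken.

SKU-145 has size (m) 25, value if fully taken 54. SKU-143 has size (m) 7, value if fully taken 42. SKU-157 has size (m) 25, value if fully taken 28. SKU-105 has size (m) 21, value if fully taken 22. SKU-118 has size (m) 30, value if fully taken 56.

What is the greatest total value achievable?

174.4

Rank by value-to-size ratio: SKU-143 42/7≈6, SKU-145 54/25≈2.16, SKU-118 56/30≈1.87, SKU-157 28/25≈1.12, SKU-105 22/21≈1.05.
Take all of SKU-143 (7 m, value 42) ; 75 m left.
All 25 m of SKU-145 fit (value 54) ; 50 remain.
All 30 m of SKU-118 fit (value 56) ; 20 remain.
Only 20 m remain; take 20/25 of SKU-157 for value 28×20/25 = 22.4.
Total value = 174.4.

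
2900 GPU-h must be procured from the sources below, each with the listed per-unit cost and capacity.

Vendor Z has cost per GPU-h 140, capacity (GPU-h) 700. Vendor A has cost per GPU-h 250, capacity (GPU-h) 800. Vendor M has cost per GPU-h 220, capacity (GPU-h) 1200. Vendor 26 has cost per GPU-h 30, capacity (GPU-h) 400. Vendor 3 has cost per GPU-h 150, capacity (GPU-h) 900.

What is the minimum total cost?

443000

Cheapest first:
Vendor 26 (30): use full 400 → 2500 GPU-h to go.
Take 700 from Vendor Z at 140 → need 1800 more.
Vendor 3 at 150: take all 900 GPU-h → 900 still needed.
Vendor M (220): take the remaining 900 → done.
Vendor A: unused.
Cost = 400×30 + 700×140 + 900×150 + 900×220 = 443000.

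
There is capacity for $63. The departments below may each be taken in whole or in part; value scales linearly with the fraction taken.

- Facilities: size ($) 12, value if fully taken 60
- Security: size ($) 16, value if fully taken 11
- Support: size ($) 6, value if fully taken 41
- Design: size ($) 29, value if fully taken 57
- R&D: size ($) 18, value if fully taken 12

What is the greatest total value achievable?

Best value per unit of size first: Support 41/6≈6.83, Facilities 60/12≈5, Design 57/29≈1.97, Security 11/16≈0.688, R&D 12/18≈0.667.
Support: take in full, 6 $ for value 41 → 57 left.
Facilities: take in full, 12 $ for value 60 → 45 left.
Take all of Design (29 $, value 57) → 16 $ left.
Security: take in full, 16 $ for value 11 → 0 left.
Total value = 169.

169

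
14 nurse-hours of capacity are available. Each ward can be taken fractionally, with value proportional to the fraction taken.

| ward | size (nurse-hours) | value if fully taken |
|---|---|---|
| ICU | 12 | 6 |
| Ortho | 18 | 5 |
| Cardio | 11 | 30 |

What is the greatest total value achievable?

31.5

Rank by value-to-size ratio: Cardio 30/11≈2.73, ICU 6/12≈0.5, Ortho 5/18≈0.278.
Cardio: take in full, 11 nurse-hours for value 30 ; 3 left.
Only 3 nurse-hours remain; take 3/12 of ICU for value 6×3/12 = 1.5.
Total value = 31.5.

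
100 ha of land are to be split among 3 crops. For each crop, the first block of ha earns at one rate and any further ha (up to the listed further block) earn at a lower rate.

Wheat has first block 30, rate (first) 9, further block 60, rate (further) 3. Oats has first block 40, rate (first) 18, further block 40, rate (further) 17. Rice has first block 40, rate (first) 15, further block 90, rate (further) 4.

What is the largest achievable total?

1700

Treat each block as its own option and order by rate: Oats/T1 18 > Oats/T2 17 > Rice/T1 15 > Wheat/T1 9 > Rice/T2 4 > Wheat/T2 3.
Oats/T1 (18): +40 → 60 left.
Oats/T2 (17): +40 → 20 left.
20 remain; put them into Rice T1 at 15.
Total = 18×40 + 17×40 + 15×20 = 1700.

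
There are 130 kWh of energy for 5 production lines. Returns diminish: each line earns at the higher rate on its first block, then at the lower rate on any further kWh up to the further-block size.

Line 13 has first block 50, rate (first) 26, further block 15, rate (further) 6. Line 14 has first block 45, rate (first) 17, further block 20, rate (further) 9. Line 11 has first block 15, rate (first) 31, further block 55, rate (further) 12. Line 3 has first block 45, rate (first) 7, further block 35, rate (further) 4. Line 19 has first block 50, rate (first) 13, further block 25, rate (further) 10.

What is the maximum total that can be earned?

2790

Treat each block as its own option and order by rate: Line 11/first 31 > Line 13/first 26 > Line 14/first 17 > Line 19/first 13 > Line 11/second 12 > Line 19/second 10 > Line 14/second 9 > Line 3/first 7 > Line 13/second 6 > Line 3/second 4.
Line 11/first (31): +15 → 115 left.
Fill Line 13 first block (50 at 26) → 65 left.
Line 14/first (17): +45 → 20 left.
Line 19/first: +20 of 50 at 13; pool empty.
Total = 31×15 + 26×50 + 17×45 + 13×20 = 2790.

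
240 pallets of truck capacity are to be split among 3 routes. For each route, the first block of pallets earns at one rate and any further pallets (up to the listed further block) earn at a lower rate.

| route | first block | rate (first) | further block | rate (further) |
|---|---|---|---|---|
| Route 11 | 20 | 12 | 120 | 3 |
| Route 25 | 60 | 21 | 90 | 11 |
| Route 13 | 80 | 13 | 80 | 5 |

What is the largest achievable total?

3420

Treat each block as its own option and order by rate: Route 25/tier1 21 > Route 13/tier1 13 > Route 11/tier1 12 > Route 25/tier2 11 > Route 13/tier2 5 > Route 11/tier2 3.
Route 25 tier1 at 21: fill all 60 ; 180 left.
Route 13 tier1 at 13: fill all 80 ; 100 left.
Fill Route 11 tier1 block (20 at 12) ; 80 left.
Route 25/tier2: +80 of 90 at 11; pool empty.
Total = 21×60 + 13×80 + 12×20 + 11×80 = 3420.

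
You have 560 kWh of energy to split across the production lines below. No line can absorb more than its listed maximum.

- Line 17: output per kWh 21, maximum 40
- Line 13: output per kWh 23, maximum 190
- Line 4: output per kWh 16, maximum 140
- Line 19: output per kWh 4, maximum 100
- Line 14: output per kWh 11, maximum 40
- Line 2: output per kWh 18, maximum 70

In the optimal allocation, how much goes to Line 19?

Rank by output per kWh: Line 13 23 > Line 17 21 > Line 2 18 > Line 4 16 > Line 14 11 > Line 19 4.
Line 13: +190 to 190 (cap) ; 370 left.
Line 17 takes 40 to reach its cap of 40 ; 330 left.
Line 2 takes 70 to reach its cap of 70 ; 260 left.
Give Line 4 140 to hit its cap of 140 ; 120 left.
Give Line 14 40 to hit its cap of 40 ; 80 left.
Only 80 left; Line 19 takes them to reach 80.

80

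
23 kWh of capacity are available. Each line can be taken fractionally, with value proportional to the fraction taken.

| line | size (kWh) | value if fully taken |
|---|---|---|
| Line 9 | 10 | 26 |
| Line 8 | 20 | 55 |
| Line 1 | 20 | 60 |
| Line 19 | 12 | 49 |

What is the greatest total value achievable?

Rank by value-to-size ratio: Line 19 49/12≈4.08, Line 1 60/20≈3, Line 8 55/20≈2.75, Line 9 26/10≈2.6.
Line 19: take in full, 12 kWh for value 49 ; 11 left.
Only 11 kWh remain; take 11/20 of Line 1 for value 60×11/20 = 33.
Total value = 82.

82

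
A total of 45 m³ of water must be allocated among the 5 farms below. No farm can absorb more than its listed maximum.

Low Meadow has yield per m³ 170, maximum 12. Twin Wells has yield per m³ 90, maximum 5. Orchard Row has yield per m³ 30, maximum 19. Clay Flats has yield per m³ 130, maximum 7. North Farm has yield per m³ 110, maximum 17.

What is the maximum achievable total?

Highest yield per m³ first: Low Meadow 170 > Clay Flats 130 > North Farm 110 > Twin Wells 90 > Orchard Row 30.
Low Meadow: +12 to 12 (cap) ; 33 left.
Clay Flats: +7 to 7 (cap) ; 26 left.
Give North Farm 17 to hit its cap of 17 ; 9 left.
Give Twin Wells 5 to hit its cap of 5 ; 4 left.
Only 4 left; Orchard Row takes them to reach 4.
Total = 170×12 + 90×5 + 30×4 + 130×7 + 110×17 = 5390.

5390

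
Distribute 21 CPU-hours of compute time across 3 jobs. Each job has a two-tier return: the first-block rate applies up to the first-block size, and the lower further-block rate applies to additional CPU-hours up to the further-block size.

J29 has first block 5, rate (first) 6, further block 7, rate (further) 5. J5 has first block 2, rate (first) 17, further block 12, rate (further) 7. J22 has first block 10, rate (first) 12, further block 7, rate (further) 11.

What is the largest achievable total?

Treat each block as its own option and order by rate: J5/tier1 17 > J22/tier1 12 > J22/tier2 11 > J5/tier2 7 > J29/tier1 6 > J29/tier2 5.
J5 tier1 at 17: fill all 2 — 19 left.
J22/tier1 (12): +10 — 9 left.
Fill J22 tier2 block (7 at 11) — 2 left.
2 remain; put them into J5 tier2 at 7.
Total = 17×2 + 12×10 + 11×7 + 7×2 = 245.

245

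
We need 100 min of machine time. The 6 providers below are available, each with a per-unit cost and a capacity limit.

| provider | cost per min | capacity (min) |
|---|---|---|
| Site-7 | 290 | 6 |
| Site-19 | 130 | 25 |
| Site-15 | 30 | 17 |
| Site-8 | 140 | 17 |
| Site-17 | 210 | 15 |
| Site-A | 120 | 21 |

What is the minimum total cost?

13260

Cheapest first:
Take 17 from Site-15 at 30 — need 83 more.
Take 21 from Site-A at 120 — need 62 more.
Take 25 from Site-19 at 130 — need 37 more.
Site-8 at 140: take all 17 min — 20 still needed.
Take 15 from Site-17 at 210 — need 5 more.
Take 5 from Site-7 at 290 to finish.
Cost = 17×30 + 21×120 + 25×130 + 17×140 + 15×210 + 5×290 = 13260.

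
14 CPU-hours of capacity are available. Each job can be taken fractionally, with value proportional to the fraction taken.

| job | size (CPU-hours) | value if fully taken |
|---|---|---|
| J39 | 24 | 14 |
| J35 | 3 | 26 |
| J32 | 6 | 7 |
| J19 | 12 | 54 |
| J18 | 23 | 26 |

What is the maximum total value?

Sort by value density: J35 26/3≈8.67, J19 54/12≈4.5, J32 7/6≈1.17, J18 26/23≈1.13, J39 14/24≈0.583.
J35: take in full, 3 CPU-hours for value 26 → 11 left.
11 CPU-hours left: a 11/12 share of J19 gives 54×11/12 = 49.5.
Total value = 75.5.

75.5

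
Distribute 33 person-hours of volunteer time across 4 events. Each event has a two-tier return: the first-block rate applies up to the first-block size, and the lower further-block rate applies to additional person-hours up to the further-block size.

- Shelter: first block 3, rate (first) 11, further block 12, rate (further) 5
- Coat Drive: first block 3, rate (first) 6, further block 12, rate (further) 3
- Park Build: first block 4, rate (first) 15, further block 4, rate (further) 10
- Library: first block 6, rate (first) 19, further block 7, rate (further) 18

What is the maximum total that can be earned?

421

Treat each block as its own option and order by rate: Library/tier1 19 > Library/tier2 18 > Park Build/tier1 15 > Shelter/tier1 11 > Park Build/tier2 10 > Coat Drive/tier1 6 > Shelter/tier2 5 > Coat Drive/tier2 3.
Fill Library tier1 block (6 at 19) → 27 left.
Fill Library tier2 block (7 at 18) → 20 left.
Park Build tier1 at 15: fill all 4 → 16 left.
Shelter/tier1 (11): +3 → 13 left.
Fill Park Build tier2 block (4 at 10) → 9 left.
Coat Drive tier1 at 6: fill all 3 → 6 left.
Shelter tier2 at 5: only 6 left, fill 6.
Total = 19×6 + 18×7 + 15×4 + 11×3 + 10×4 + 6×3 + 5×6 = 421.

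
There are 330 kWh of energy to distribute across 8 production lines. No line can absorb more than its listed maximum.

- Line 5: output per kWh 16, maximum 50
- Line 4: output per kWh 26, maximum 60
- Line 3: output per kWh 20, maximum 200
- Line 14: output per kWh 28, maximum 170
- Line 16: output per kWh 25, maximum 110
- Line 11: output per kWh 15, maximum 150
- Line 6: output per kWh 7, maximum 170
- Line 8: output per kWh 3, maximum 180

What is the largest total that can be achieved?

Rank by output per kWh: Line 14 28 > Line 4 26 > Line 16 25 > Line 3 20 > Line 5 16 > Line 11 15 > Line 6 7 > Line 8 3.
Line 14 takes 170 to reach its cap of 170 — 160 left.
Line 4: +60 to 60 (cap) — 100 left.
Line 16 has room for 110 but only 100 remain, so it gets 100.
Total = 26×60 + 28×170 + 25×100 = 8820.

8820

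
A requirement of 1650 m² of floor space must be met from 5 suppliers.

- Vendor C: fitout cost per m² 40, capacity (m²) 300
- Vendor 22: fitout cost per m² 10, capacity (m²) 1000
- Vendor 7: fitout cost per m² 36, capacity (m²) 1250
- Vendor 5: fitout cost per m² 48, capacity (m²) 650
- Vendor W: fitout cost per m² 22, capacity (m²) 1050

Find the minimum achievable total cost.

24300

Fill from the cheapest supplier first.
Take 1000 from Vendor 22 at 10 → need 650 more.
Take 650 from Vendor W at 22 to finish.
Vendor 7, Vendor C, Vendor 5: unused.
Cost = 1000×10 + 650×22 = 24300.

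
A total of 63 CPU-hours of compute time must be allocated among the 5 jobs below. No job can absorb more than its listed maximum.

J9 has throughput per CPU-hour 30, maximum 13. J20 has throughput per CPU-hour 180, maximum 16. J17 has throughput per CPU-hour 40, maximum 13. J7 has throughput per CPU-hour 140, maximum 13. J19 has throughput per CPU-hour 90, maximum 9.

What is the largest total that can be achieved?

Rank by throughput per CPU-hour: J20 180 > J7 140 > J19 90 > J17 40 > J9 30.
J20 takes 16 to reach its cap of 16 ; 47 left.
Give J7 13 to hit its cap of 13 ; 34 left.
Give J19 9 to hit its cap of 9 ; 25 left.
J17: +13 to 13 (cap) ; 12 left.
J9: +12 (room for 13) → 12. Pool exhausted.
Total = 30×12 + 180×16 + 40×13 + 140×13 + 90×9 = 6390.

6390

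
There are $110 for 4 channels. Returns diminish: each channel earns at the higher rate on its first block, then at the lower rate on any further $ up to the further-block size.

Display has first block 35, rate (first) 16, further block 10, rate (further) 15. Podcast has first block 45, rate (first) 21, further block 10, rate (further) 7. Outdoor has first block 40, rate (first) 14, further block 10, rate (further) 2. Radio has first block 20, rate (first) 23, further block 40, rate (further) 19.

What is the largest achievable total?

2245

Treat each block as its own option and order by rate: Radio/first 23 > Podcast/first 21 > Radio/second 19 > Display/first 16 > Display/second 15 > Outdoor/first 14 > Podcast/second 7 > Outdoor/second 2.
Radio first at 23: fill all 20 — 90 left.
Podcast first at 21: fill all 45 — 45 left.
Radio/second (19): +40 — 5 left.
Display first at 16: only 5 left, fill 5.
Total = 23×20 + 21×45 + 19×40 + 16×5 = 2245.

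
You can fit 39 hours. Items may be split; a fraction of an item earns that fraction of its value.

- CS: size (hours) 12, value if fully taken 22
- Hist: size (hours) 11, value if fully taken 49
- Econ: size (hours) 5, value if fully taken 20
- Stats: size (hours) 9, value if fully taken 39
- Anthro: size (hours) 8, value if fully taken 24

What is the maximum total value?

143

Rank by value-to-size ratio: Hist 49/11≈4.45, Stats 39/9≈4.33, Econ 20/5≈4, Anthro 24/8≈3, CS 22/12≈1.83.
Hist: take in full, 11 hours for value 49 ; 28 left.
Stats: take in full, 9 hours for value 39 ; 19 left.
Take all of Econ (5 hours, value 20) ; 14 hours left.
All 8 hours of Anthro fit (value 24) ; 6 remain.
Only 6 hours remain; take 6/12 of CS for value 22×6/12 = 11.
Total value = 143.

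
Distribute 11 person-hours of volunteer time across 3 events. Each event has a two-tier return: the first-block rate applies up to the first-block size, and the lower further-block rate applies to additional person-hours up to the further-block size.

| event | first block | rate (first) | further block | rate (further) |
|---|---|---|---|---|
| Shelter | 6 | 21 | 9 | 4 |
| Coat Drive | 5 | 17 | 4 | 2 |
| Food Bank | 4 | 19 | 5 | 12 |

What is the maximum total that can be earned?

219

Treat each block as its own option and order by rate: Shelter/first 21 > Food Bank/first 19 > Coat Drive/first 17 > Food Bank/second 12 > Shelter/second 4 > Coat Drive/second 2.
Shelter/first (21): +6 → 5 left.
Food Bank/first (19): +4 → 1 left.
Coat Drive first at 17: only 1 left, fill 1.
Total = 21×6 + 19×4 + 17×1 = 219.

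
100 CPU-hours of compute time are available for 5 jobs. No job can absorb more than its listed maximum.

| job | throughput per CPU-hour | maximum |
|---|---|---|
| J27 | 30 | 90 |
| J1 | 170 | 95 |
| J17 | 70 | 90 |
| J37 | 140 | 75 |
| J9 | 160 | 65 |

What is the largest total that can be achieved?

16950

Rank by throughput per CPU-hour: J1 170 > J9 160 > J37 140 > J17 70 > J27 30.
Give J1 95 to hit its cap of 95 → 5 left.
J9 has room for 65 but only 5 remain, so it gets 5.
Total = 170×95 + 160×5 = 16950.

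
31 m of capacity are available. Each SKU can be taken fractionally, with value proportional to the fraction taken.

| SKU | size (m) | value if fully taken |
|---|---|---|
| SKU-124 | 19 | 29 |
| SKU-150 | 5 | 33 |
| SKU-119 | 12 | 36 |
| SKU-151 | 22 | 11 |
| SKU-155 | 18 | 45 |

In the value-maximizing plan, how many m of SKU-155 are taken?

14

Best value per unit of size first: SKU-150 33/5≈6.6, SKU-119 36/12≈3, SKU-155 45/18≈2.5, SKU-124 29/19≈1.53, SKU-151 11/22≈0.5.
Take all of SKU-150 (5 m, value 33) → 26 m left.
Take all of SKU-119 (12 m, value 36) → 14 m left.
14 m left: a 14/18 share of SKU-155 gives 45×14/18 = 35.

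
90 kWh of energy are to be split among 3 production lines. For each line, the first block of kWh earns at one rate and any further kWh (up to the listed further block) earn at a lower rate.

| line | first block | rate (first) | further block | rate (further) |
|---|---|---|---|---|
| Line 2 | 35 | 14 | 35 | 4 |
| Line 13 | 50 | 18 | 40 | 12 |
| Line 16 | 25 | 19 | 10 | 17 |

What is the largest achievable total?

1615

Order all 6 blocks by rate: Line 16/T1 19 > Line 13/T1 18 > Line 16/T2 17 > Line 2/T1 14 > Line 13/T2 12 > Line 2/T2 4.
Line 16 T1 at 19: fill all 25 → 65 left.
Line 13/T1 (18): +50 → 15 left.
Line 16/T2 (17): +10 → 5 left.
Line 2 T1 at 14: only 5 left, fill 5.
Total = 19×25 + 18×50 + 17×10 + 14×5 = 1615.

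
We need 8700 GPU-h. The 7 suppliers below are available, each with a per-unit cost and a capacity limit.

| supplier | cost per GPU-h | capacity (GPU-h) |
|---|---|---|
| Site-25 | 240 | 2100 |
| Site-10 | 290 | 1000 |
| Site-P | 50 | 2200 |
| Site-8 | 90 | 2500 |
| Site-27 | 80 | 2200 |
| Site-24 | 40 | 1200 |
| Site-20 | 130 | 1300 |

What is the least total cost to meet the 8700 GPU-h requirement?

Use suppliers in increasing cost order.
Site-24 at 40: take all 1200 GPU-h ; 7500 still needed.
Site-P at 50: take all 2200 GPU-h ; 5300 still needed.
Site-27 at 80: take all 2200 GPU-h ; 3100 still needed.
Take 2500 from Site-8 at 90 ; need 600 more.
Take 600 from Site-20 at 130 to finish.
Site-25, Site-10: unused.
Cost = 1200×40 + 2200×50 + 2200×80 + 2500×90 + 600×130 = 637000.

637000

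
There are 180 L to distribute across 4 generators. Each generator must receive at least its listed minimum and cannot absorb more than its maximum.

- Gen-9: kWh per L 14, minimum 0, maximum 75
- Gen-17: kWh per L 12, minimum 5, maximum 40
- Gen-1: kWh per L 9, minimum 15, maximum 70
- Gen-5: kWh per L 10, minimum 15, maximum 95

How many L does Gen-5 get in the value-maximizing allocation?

50

Meeting every minimum uses 0+5+15+15 = 35 L, leaving 145.
Order the generators by kWh per L: Gen-9 14 > Gen-17 12 > Gen-5 10 > Gen-1 9.
Gen-9: +75 to 75 (cap) ; 70 left.
Give Gen-17 35 more to hit its cap of 40 ; 35 left.
Only 35 left; Gen-5 takes them to reach 50.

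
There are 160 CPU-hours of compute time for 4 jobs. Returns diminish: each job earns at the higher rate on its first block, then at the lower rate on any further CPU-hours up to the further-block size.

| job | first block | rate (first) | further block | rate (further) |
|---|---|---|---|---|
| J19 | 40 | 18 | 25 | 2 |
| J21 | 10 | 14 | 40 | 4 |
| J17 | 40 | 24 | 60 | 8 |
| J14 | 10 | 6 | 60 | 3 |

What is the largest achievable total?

Treat each block as its own option and order by rate: J17/first 24 > J19/first 18 > J21/first 14 > J17/second 8 > J14/first 6 > J21/second 4 > J14/second 3 > J19/second 2.
Fill J17 first block (40 at 24) — 120 left.
J19/first (18): +40 — 80 left.
Fill J21 first block (10 at 14) — 70 left.
J17/second (8): +60 — 10 left.
Fill J14 first block (10 at 6) — 0 left.
Total = 24×40 + 18×40 + 14×10 + 8×60 + 6×10 = 2360.

2360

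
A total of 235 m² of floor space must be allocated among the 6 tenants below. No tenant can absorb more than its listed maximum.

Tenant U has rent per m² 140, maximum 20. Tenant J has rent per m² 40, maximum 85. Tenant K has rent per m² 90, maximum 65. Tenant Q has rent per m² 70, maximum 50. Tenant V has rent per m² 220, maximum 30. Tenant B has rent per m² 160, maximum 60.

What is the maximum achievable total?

Order the tenants by rent per m²: Tenant V 220 > Tenant B 160 > Tenant U 140 > Tenant K 90 > Tenant Q 70 > Tenant J 40.
Tenant V takes 30 to reach its cap of 30 → 205 left.
Tenant B takes 60 to reach its cap of 60 → 145 left.
Tenant U takes 20 to reach its cap of 20 → 125 left.
Tenant K takes 65 to reach its cap of 65 → 60 left.
Tenant Q: +50 to 50 (cap) → 10 left.
Tenant J: +10 (room for 85) → 10. Pool exhausted.
Total = 140×20 + 40×10 + 90×65 + 70×50 + 220×30 + 160×60 = 28750.

28750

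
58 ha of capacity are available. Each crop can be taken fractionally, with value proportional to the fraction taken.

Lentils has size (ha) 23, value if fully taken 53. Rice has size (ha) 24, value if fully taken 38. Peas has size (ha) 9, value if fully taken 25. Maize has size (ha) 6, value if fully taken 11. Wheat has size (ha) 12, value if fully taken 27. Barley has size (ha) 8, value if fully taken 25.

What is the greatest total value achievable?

141

Rank by value-to-size ratio: Barley 25/8≈3.12, Peas 25/9≈2.78, Lentils 53/23≈2.3, Wheat 27/12≈2.25, Maize 11/6≈1.83, Rice 38/24≈1.58.
All 8 ha of Barley fit (value 25) → 50 remain.
Take all of Peas (9 ha, value 25) → 41 ha left.
Lentils: take in full, 23 ha for value 53 → 18 left.
Take all of Wheat (12 ha, value 27) → 6 ha left.
All 6 ha of Maize fit (value 11) → 0 remain.
Total value = 141.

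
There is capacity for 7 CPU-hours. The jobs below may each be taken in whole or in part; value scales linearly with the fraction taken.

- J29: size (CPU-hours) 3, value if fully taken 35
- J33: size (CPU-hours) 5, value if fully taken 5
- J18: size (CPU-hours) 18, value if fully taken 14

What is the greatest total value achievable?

Sort by value density: J29 35/3≈11.7, J33 5/5≈1, J18 14/18≈0.778.
All 3 CPU-hours of J29 fit (value 35) — 4 remain.
Fill the last 4 CPU-hours with part of J33: 4/5 of it earns 4.
Total value = 39.

39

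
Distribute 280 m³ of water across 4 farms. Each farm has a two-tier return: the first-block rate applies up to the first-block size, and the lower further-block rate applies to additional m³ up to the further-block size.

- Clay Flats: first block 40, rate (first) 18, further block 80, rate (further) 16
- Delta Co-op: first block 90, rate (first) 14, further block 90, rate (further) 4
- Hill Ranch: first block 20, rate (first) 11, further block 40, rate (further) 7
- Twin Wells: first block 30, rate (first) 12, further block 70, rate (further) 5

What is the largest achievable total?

Rank every tier by rate: Clay Flats/tier1 18 > Clay Flats/tier2 16 > Delta Co-op/tier1 14 > Twin Wells/tier1 12 > Hill Ranch/tier1 11 > Hill Ranch/tier2 7 > Twin Wells/tier2 5 > Delta Co-op/tier2 4.
Fill Clay Flats tier1 block (40 at 18) — 240 left.
Fill Clay Flats tier2 block (80 at 16) — 160 left.
Delta Co-op/tier1 (14): +90 — 70 left.
Twin Wells tier1 at 12: fill all 30 — 40 left.
Fill Hill Ranch tier1 block (20 at 11) — 20 left.
20 remain; put them into Hill Ranch tier2 at 7.
Total = 18×40 + 16×80 + 14×90 + 12×30 + 11×20 + 7×20 = 3980.

3980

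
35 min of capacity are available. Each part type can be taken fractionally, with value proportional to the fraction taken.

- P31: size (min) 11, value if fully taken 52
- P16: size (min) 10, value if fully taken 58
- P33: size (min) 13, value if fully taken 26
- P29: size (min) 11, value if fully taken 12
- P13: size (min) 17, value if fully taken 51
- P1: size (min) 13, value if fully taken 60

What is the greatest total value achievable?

Rank by value-to-size ratio: P16 58/10≈5.8, P31 52/11≈4.73, P1 60/13≈4.62, P13 51/17≈3, P33 26/13≈2, P29 12/11≈1.09.
All 10 min of P16 fit (value 58) ; 25 remain.
All 11 min of P31 fit (value 52) ; 14 remain.
P1: take in full, 13 min for value 60 ; 1 left.
Fill the last 1 min with part of P13: 1/17 of it earns 3.
Total value = 173.

173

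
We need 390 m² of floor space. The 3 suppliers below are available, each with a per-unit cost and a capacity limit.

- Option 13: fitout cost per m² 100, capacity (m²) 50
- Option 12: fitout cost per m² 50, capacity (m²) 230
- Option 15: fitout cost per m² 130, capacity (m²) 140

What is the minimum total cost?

Use suppliers in increasing cost order.
Take 230 from Option 12 at 50 — need 160 more.
Option 13 at 100: take all 50 m² — 110 still needed.
Option 15 (130): take the remaining 110 — done.
Cost = 230×50 + 50×100 + 110×130 = 30800.

30800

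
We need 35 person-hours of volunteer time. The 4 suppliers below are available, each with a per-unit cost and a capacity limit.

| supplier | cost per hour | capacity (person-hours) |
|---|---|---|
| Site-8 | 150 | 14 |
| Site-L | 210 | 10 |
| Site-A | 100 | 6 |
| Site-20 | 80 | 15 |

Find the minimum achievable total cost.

3900

Cheapest first:
Site-20 at 80: take all 15 person-hours — 20 still needed.
Take 6 from Site-A at 100 — need 14 more.
Take 14 from Site-8 at 150 — need 0 more.
Site-L: unused.
Cost = 15×80 + 6×100 + 14×150 = 3900.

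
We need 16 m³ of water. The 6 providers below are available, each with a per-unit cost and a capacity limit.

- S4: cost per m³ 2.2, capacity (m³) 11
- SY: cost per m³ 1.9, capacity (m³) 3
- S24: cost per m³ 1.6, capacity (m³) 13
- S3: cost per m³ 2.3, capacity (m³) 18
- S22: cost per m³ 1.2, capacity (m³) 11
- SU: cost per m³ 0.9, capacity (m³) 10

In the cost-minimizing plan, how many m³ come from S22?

Use providers in increasing cost order.
SU (0.9): use full 10 ; 6 m³ to go.
Take 6 from S22 at 1.2 to finish.
S24, SY, S4, S3: unused.

6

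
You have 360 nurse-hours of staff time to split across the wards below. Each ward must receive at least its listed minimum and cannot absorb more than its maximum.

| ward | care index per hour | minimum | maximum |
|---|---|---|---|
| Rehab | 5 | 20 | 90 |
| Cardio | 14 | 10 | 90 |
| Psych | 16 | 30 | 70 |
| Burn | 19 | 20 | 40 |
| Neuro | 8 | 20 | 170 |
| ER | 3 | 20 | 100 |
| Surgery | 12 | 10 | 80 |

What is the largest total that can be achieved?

Meeting every minimum uses 20+10+30+20+20+20+10 = 130 nurse-hours, leaving 230.
Rank by care index per hour: Burn 19 > Psych 16 > Cardio 14 > Surgery 12 > Neuro 8 > Rehab 5 > ER 3.
Give Burn 20 more to hit its cap of 40 — 210 left.
Psych takes 40 more to reach its cap of 70 — 170 left.
Cardio: +80 to 90 (cap) — 90 left.
Give Surgery 70 more to hit its cap of 80 — 20 left.
Neuro: +20 (room for 150) → 40. Pool exhausted.
Total = 5×20 + 14×90 + 16×70 + 19×40 + 8×40 + 3×20 + 12×80 = 4580.

4580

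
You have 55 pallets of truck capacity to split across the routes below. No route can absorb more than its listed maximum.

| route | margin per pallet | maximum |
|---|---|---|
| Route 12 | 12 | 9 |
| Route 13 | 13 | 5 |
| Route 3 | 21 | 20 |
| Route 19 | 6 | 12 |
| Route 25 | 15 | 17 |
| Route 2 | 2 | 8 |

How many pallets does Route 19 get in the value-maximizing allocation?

4

Order the routes by margin per pallet: Route 3 21 > Route 25 15 > Route 13 13 > Route 12 12 > Route 19 6 > Route 2 2.
Give Route 3 20 to hit its cap of 20 — 35 left.
Route 25: +17 to 17 (cap) — 18 left.
Route 13 takes 5 to reach its cap of 5 — 13 left.
Route 12 takes 9 to reach its cap of 9 — 4 left.
Only 4 left; Route 19 takes them to reach 4.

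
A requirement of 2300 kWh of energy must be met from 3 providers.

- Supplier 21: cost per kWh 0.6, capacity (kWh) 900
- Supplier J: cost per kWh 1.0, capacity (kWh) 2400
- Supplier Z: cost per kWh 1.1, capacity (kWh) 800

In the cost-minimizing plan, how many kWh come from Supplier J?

1400

Fill from the cheapest provider first.
Take 900 from Supplier 21 at 0.6 — need 1400 more.
Supplier J (1.0): take the remaining 1400 — done.
Supplier Z: unused.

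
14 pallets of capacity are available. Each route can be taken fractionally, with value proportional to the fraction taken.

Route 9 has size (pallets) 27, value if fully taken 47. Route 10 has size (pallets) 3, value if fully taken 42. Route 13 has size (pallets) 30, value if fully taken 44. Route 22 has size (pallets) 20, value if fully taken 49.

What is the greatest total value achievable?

Rank by value-to-size ratio: Route 10 42/3≈14, Route 22 49/20≈2.45, Route 9 47/27≈1.74, Route 13 44/30≈1.47.
Route 10: take in full, 3 pallets for value 42 — 11 left.
11 pallets left: a 11/20 share of Route 22 gives 49×11/20 = 26.95.
Total value = 68.95.

68.95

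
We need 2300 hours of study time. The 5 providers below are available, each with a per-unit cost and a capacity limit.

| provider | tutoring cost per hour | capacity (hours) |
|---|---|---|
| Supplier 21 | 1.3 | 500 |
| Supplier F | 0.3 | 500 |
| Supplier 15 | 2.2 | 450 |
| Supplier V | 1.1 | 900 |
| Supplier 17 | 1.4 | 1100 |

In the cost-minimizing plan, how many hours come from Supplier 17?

400

Use providers in increasing cost order.
Take 500 from Supplier F at 0.3 ; need 1800 more.
Supplier V (1.1): use full 900 ; 900 hours to go.
Supplier 21 at 1.3: take all 500 hours ; 400 still needed.
Supplier 17 at 1.4: take 400 of its 1100 ; requirement met.
Supplier 15: unused.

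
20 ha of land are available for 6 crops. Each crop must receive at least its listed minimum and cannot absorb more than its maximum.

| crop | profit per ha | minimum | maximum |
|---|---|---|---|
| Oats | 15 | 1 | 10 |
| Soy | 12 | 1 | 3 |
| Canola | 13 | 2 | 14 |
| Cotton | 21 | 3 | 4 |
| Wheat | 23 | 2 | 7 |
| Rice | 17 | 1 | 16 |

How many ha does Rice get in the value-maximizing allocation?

Meeting every minimum uses 1+1+2+3+2+1 = 10 ha, leaving 10.
Order the crops by profit per ha: Wheat 23 > Cotton 21 > Rice 17 > Oats 15 > Canola 13 > Soy 12.
Wheat: +5 to 7 (cap) ; 5 left.
Cotton: +1 to 4 (cap) ; 4 left.
Rice: +4 (room for 15) → 5. Pool exhausted.

5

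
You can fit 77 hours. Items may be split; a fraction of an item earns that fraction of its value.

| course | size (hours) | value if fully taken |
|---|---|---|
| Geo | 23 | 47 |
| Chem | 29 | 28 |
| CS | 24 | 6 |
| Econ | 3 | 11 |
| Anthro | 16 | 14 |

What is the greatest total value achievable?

Rank by value-to-size ratio: Econ 11/3≈3.67, Geo 47/23≈2.04, Chem 28/29≈0.966, Anthro 14/16≈0.875, CS 6/24≈0.25.
Econ: take in full, 3 hours for value 11 ; 74 left.
Geo: take in full, 23 hours for value 47 ; 51 left.
All 29 hours of Chem fit (value 28) ; 22 remain.
Take all of Anthro (16 hours, value 14) ; 6 hours left.
6 hours left: a 6/24 share of CS gives 6×6/24 = 1.5.
Total value = 101.5.

101.5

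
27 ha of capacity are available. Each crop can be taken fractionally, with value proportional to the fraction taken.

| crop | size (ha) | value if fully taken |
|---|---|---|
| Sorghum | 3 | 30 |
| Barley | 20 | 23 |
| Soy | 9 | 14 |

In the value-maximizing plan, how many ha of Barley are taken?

Best value per unit of size first: Sorghum 30/3≈10, Soy 14/9≈1.56, Barley 23/20≈1.15.
Sorghum: take in full, 3 ha for value 30 → 24 left.
All 9 ha of Soy fit (value 14) → 15 remain.
Fill the last 15 ha with part of Barley: 15/20 of it earns 17.25.

15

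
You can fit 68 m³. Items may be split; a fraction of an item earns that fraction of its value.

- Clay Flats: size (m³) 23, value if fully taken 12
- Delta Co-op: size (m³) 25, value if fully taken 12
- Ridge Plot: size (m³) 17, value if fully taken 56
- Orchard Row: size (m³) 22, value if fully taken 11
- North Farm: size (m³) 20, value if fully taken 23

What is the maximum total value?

Rank by value-to-size ratio: Ridge Plot 56/17≈3.29, North Farm 23/20≈1.15, Clay Flats 12/23≈0.522, Orchard Row 11/22≈0.5, Delta Co-op 12/25≈0.48.
Ridge Plot: take in full, 17 m³ for value 56 — 51 left.
All 20 m³ of North Farm fit (value 23) — 31 remain.
Take all of Clay Flats (23 m³, value 12) — 8 m³ left.
8 m³ left: a 8/22 share of Orchard Row gives 11×8/22 = 4.
Total value = 95.

95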